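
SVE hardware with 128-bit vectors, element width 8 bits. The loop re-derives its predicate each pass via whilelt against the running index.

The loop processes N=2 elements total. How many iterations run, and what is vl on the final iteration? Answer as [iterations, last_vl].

[iterations, last_vl] = [1, 2]

register lanes = 128/8 = 16
iterations = ceil(2/16) = 1; final-pass vl = 2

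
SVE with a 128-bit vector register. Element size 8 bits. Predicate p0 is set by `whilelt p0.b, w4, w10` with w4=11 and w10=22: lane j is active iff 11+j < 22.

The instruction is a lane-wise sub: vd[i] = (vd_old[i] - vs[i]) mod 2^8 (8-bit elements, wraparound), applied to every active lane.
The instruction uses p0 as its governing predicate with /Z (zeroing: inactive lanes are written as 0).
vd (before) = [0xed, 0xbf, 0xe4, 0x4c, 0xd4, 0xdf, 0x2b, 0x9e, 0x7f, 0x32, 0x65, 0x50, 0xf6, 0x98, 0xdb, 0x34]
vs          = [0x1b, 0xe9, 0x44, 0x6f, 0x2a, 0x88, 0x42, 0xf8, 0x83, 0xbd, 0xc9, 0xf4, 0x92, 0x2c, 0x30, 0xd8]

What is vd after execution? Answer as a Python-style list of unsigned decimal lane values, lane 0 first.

vd = [210, 214, 160, 221, 170, 87, 233, 166, 252, 117, 156, 0, 0, 0, 0, 0]

lane count: 128 div 8 = 16
active while 11+j < 22, i.e. j ∈ [0,11) capped at 16 ⇒ 11
  i=0: sub(0xed,0x1b) → 210
  i=1: sub(0xbf,0xe9) → 214
  i=2: sub(0xe4,0x44) → 160
  i=3: sub(0x4c,0x6f) → 221
  i=4: sub(0xd4,0x2a) → 170
  i=5: sub(0xdf,0x88) → 87
  i=6: sub(0x2b,0x42) → 233
  i=7: sub(0x9e,0xf8) → 166
  i=8: sub(0x7f,0x83) → 252
  i=9: sub(0x32,0xbd) → 117
  i=10: sub(0x65,0xc9) → 156
  i=11: tail/zero → 0
  i=12: tail/zero → 0
  i=13: tail/zero → 0
  i=14: tail/zero → 0
  i=15: tail/zero → 0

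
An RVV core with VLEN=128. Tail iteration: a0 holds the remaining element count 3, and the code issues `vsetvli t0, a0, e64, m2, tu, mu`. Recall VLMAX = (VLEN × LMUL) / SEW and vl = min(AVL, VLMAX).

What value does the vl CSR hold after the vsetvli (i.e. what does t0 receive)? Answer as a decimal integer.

vl = 3

VLMAX = VLEN×LMUL/SEW = 128×2/64 = 4
AVL=3 ≤ VLMAX=4, so vl = 3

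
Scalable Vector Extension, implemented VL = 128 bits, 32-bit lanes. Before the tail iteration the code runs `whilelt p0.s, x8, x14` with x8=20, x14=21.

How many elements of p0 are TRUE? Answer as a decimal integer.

vl = 1

128-bit reg / 32-bit elem → 4 lanes
active while 20+j < 21, i.e. j ∈ [0,1) capped at 4 ⇒ 1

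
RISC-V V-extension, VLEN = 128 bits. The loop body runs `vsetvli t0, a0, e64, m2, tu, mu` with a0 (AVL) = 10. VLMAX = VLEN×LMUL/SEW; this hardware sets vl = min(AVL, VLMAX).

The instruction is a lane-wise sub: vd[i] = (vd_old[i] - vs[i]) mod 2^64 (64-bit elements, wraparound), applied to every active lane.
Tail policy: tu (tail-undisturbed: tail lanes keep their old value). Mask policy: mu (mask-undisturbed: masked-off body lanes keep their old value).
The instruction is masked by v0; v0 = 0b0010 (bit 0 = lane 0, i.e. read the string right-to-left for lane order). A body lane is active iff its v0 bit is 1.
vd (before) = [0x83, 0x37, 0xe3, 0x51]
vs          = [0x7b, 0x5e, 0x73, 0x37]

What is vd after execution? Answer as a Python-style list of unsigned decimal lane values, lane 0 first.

vd = [131, 18446744073709551577, 227, 81]

lanes per group: 128·2/64 = 4
AVL=10 > VLMAX=4, so vl = 4
  i=0: mask-off/keep → 131
  i=1: sub(0x37,0x5e) → 18446744073709551577
  i=2: mask-off/keep → 227
  i=3: mask-off/keep → 81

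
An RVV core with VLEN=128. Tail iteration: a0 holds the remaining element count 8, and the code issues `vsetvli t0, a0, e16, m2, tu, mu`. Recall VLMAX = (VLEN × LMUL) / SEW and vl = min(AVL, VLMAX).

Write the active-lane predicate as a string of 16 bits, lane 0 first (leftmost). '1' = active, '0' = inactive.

VLMAX = (128 × 2) / 16 = 16 lanes
AVL=8 ≤ VLMAX=16, so vl = 8
bits (lane 0 leftmost): 1111111100000000

predicate = 1111111100000000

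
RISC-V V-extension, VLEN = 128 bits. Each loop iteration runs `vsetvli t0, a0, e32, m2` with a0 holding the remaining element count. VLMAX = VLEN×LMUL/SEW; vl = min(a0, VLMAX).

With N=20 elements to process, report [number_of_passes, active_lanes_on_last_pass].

VLMAX = VLEN×LMUL/SEW = 128×2/32 = 8
iterations = ceil(20/8) = 3; final-pass vl = 4

[iterations, last_vl] = [3, 4]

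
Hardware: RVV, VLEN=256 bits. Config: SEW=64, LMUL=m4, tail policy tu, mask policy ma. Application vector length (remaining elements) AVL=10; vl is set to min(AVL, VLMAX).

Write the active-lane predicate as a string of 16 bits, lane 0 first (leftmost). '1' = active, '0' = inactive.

VLMAX = (256 × 4) / 64 = 16 lanes
vl = min(AVL, VLMAX) = min(10, 16) = 10
bits (lane 0 leftmost): 1111111111000000

predicate = 1111111111000000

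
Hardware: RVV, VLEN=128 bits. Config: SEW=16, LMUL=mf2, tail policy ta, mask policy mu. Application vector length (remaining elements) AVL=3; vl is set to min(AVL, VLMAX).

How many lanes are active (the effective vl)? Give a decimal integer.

vl = 3

VLMAX = VLEN×LMUL/SEW = 128×1/2/16 = 4
vl ← min(3, 4) = 3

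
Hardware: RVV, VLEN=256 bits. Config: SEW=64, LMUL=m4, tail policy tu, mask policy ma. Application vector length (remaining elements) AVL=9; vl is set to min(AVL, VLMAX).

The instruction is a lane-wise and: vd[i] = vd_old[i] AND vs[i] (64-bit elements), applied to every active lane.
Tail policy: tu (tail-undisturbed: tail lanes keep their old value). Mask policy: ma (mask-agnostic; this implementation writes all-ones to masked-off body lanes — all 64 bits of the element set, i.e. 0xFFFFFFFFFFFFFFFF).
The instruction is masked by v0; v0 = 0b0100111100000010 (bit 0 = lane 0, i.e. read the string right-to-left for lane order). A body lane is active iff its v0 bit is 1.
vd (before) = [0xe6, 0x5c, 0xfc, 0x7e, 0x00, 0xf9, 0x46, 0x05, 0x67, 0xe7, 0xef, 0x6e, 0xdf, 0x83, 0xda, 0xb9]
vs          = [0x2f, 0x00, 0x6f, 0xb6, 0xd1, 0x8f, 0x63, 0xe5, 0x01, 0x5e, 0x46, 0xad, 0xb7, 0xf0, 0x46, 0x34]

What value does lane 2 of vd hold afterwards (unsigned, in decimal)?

lanes per group: 256·4/64 = 16
vl ← min(9, 16) = 9
  i=0: mask-off/ones → 18446744073709551615
  i=1: and(0x5c,0x00) → 0
  i=2: mask-off/ones → 18446744073709551615
  i=3: mask-off/ones → 18446744073709551615
  i=4: mask-off/ones → 18446744073709551615
  i=5: mask-off/ones → 18446744073709551615
  i=6: mask-off/ones → 18446744073709551615
  i=7: mask-off/ones → 18446744073709551615
  i=8: and(0x67,0x01) → 1
  i=9: tail/keep → 231
  i=10: tail/keep → 239
  i=11: tail/keep → 110
  i=12: tail/keep → 223
  i=13: tail/keep → 131
  i=14: tail/keep → 218
  i=15: tail/keep → 185

vd[2] = 18446744073709551615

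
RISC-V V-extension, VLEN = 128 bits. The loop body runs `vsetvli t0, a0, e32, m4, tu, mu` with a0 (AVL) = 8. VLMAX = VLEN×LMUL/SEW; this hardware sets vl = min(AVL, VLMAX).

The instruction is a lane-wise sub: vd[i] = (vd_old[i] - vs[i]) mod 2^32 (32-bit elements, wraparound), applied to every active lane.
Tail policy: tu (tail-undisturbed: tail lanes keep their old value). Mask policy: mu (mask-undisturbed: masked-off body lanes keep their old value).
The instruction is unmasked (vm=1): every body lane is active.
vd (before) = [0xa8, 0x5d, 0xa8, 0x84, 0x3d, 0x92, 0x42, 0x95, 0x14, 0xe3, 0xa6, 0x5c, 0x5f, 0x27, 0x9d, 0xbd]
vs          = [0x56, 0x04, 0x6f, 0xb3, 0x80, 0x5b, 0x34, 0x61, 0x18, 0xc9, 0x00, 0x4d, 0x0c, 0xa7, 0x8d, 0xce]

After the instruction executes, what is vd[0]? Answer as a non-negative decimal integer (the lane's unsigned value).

VLMAX = VLEN×LMUL/SEW = 128×4/32 = 16
AVL=8 ≤ VLMAX=16, so vl = 8
  i=0: sub(0xa8,0x56) → 82
  i=1: sub(0x5d,0x04) → 89
  i=2: sub(0xa8,0x6f) → 57
  i=3: sub(0x84,0xb3) → 4294967249
  i=4: sub(0x3d,0x80) → 4294967229
  i=5: sub(0x92,0x5b) → 55
  i=6: sub(0x42,0x34) → 14
  i=7: sub(0x95,0x61) → 52
  i=8: tail/keep → 20
  i=9: tail/keep → 227
  i=10: tail/keep → 166
  i=11: tail/keep → 92
  i=12: tail/keep → 95
  i=13: tail/keep → 39
  i=14: tail/keep → 157
  i=15: tail/keep → 189

vd[0] = 82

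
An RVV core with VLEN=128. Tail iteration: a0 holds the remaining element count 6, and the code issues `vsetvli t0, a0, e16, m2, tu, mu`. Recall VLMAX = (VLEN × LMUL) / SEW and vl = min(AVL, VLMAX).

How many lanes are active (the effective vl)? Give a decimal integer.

vl = 6

lanes per group: 128·2/16 = 16
AVL=6 ≤ VLMAX=16, so vl = 6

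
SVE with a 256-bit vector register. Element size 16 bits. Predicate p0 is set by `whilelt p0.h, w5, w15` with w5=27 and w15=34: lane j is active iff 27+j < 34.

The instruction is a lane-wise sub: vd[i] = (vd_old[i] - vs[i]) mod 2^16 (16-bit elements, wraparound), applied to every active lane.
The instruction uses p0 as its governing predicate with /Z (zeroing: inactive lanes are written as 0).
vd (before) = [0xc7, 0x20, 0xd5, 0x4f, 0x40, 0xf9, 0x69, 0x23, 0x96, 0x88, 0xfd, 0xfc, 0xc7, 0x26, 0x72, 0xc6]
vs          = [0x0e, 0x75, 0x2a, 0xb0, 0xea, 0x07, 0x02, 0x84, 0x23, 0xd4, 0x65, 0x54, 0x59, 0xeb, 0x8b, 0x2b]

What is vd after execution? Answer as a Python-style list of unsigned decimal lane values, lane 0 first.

256-bit reg / 16-bit elem → 16 lanes
p0[j] = (27+j < 34); true for j=0..6 → 7 lanes set
  i=0: sub(0xc7,0x0e) → 185
  i=1: sub(0x20,0x75) → 65451
  i=2: sub(0xd5,0x2a) → 171
  i=3: sub(0x4f,0xb0) → 65439
  i=4: sub(0x40,0xea) → 65366
  i=5: sub(0xf9,0x07) → 242
  i=6: sub(0x69,0x02) → 103
  i=7: tail/zero → 0
  i=8: tail/zero → 0
  i=9: tail/zero → 0
  i=10: tail/zero → 0
  i=11: tail/zero → 0
  i=12: tail/zero → 0
  i=13: tail/zero → 0
  i=14: tail/zero → 0
  i=15: tail/zero → 0

vd = [185, 65451, 171, 65439, 65366, 242, 103, 0, 0, 0, 0, 0, 0, 0, 0, 0]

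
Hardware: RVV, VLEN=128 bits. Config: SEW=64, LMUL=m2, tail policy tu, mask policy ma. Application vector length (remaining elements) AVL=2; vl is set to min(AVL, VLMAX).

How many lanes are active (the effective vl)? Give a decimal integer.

vl = 2

VLMAX = (128 × 2) / 64 = 4 lanes
vl = min(AVL, VLMAX) = min(2, 4) = 2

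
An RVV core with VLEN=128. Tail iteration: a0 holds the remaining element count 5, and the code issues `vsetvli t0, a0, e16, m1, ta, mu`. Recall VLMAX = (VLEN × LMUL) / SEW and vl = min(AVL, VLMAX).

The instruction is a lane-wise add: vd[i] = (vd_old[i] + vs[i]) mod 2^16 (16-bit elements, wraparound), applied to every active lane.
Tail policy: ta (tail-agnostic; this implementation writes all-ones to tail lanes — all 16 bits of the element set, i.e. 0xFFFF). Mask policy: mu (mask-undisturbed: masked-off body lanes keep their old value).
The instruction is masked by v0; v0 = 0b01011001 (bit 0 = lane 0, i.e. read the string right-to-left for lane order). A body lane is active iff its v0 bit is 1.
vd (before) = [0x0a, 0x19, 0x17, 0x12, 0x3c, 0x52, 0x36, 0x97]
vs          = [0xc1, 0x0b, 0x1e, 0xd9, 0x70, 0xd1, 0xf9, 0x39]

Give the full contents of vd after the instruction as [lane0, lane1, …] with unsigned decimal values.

vd = [203, 25, 23, 235, 172, 65535, 65535, 65535]

lanes per group: 128·1/16 = 8
vl ← min(5, 8) = 5
vd[0] add(0x0a,0xc1) -> 0xcb
vd[1] mask-off/keep -> 0x19
vd[2] mask-off/keep -> 0x17
vd[3] add(0x12,0xd9) -> 0xeb
vd[4] add(0x3c,0x70) -> 0xac
vd[5] tail/ones -> 0xffff
vd[6] tail/ones -> 0xffff
vd[7] tail/ones -> 0xffff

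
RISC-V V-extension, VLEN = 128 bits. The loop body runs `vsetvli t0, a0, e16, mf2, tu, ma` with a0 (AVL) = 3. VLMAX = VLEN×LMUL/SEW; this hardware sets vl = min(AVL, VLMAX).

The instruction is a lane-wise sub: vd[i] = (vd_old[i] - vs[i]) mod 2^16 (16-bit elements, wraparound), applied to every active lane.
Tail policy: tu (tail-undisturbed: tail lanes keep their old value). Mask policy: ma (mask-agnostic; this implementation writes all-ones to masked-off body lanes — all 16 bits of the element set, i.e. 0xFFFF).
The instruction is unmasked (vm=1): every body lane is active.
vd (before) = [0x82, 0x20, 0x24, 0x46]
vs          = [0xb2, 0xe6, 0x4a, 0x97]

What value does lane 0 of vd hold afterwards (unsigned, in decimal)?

vd[0] = 65488

VLMAX = VLEN×LMUL/SEW = 128×1/2/16 = 4
AVL=3 ≤ VLMAX=4, so vl = 3
vd[0] sub(0x82,0xb2) -> 0xffd0
vd[1] sub(0x20,0xe6) -> 0xff3a
vd[2] sub(0x24,0x4a) -> 0xffda
vd[3] tail/keep -> 0x46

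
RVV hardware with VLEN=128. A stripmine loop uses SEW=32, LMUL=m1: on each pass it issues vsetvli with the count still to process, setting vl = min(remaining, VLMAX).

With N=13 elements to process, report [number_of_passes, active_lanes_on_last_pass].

VLMAX = VLEN×LMUL/SEW = 128×1/32 = 4
iterations = ceil(13/4) = 4; final-pass vl = 1

[iterations, last_vl] = [4, 1]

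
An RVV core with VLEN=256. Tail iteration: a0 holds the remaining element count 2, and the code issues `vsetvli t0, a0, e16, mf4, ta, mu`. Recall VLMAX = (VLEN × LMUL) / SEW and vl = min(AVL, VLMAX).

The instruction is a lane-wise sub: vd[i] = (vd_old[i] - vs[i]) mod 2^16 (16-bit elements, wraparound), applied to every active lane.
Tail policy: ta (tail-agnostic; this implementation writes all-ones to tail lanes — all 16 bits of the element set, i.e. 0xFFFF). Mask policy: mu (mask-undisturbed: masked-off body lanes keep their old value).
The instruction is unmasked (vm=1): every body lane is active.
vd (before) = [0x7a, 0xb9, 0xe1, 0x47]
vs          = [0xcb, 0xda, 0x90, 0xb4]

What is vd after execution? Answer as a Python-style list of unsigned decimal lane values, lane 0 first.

VLMAX = (256 × 1/4) / 16 = 4 lanes
vl ← min(2, 4) = 2
vd[0] sub(0x7a,0xcb) -> 0xffaf
vd[1] sub(0xb9,0xda) -> 0xffdf
vd[2] tail/ones -> 0xffff
vd[3] tail/ones -> 0xffff

vd = [65455, 65503, 65535, 65535]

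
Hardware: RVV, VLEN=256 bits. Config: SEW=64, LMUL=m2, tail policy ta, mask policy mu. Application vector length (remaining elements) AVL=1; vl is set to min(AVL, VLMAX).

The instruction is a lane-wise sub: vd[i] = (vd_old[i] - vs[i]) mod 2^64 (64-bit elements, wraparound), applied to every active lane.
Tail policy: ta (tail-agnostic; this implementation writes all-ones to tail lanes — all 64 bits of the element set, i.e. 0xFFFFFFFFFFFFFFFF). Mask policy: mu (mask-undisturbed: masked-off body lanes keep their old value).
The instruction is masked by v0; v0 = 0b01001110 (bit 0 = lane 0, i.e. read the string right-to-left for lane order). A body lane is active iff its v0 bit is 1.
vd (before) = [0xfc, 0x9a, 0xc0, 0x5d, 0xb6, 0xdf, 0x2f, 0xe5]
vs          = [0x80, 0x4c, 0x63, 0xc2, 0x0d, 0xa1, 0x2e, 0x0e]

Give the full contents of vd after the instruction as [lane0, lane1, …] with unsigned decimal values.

vd = [252, 18446744073709551615, 18446744073709551615, 18446744073709551615, 18446744073709551615, 18446744073709551615, 18446744073709551615, 18446744073709551615]

lanes per group: 256·2/64 = 8
vl = min(AVL, VLMAX) = min(1, 8) = 1
vd[0] mask-off/keep -> 0xfc
vd[1] tail/ones -> 0xffffffffffffffff
vd[2] tail/ones -> 0xffffffffffffffff
vd[3] tail/ones -> 0xffffffffffffffff
vd[4] tail/ones -> 0xffffffffffffffff
vd[5] tail/ones -> 0xffffffffffffffff
vd[6] tail/ones -> 0xffffffffffffffff
vd[7] tail/ones -> 0xffffffffffffffff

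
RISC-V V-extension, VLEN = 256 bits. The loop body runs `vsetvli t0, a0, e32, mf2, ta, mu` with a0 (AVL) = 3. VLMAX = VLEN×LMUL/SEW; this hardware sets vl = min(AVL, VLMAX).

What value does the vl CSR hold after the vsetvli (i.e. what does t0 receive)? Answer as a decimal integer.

vl = 3

VLMAX = VLEN×LMUL/SEW = 256×1/2/32 = 4
AVL=3 ≤ VLMAX=4, so vl = 3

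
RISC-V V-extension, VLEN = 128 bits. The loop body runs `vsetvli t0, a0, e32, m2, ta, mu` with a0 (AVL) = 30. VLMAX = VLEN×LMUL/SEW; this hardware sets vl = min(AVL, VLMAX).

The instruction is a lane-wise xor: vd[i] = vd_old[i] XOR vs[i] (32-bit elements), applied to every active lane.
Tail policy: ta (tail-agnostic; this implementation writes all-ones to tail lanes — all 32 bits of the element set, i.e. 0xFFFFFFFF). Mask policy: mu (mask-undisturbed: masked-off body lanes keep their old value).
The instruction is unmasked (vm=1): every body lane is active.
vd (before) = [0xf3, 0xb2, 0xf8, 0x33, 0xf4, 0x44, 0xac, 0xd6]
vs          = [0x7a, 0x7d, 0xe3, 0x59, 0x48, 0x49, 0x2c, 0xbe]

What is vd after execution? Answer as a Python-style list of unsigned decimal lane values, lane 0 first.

VLMAX = (128 × 2) / 32 = 8 lanes
AVL=30 > VLMAX=8, so vl = 8
lane  0: xor(0xf3,0x7a) ⇒ 0x89
lane  1: xor(0xb2,0x7d) ⇒ 0xcf
lane  2: xor(0xf8,0xe3) ⇒ 0x1b
lane  3: xor(0x33,0x59) ⇒ 0x6a
lane  4: xor(0xf4,0x48) ⇒ 0xbc
lane  5: xor(0x44,0x49) ⇒ 0x0d
lane  6: xor(0xac,0x2c) ⇒ 0x80
lane  7: xor(0xd6,0xbe) ⇒ 0x68

vd = [137, 207, 27, 106, 188, 13, 128, 104]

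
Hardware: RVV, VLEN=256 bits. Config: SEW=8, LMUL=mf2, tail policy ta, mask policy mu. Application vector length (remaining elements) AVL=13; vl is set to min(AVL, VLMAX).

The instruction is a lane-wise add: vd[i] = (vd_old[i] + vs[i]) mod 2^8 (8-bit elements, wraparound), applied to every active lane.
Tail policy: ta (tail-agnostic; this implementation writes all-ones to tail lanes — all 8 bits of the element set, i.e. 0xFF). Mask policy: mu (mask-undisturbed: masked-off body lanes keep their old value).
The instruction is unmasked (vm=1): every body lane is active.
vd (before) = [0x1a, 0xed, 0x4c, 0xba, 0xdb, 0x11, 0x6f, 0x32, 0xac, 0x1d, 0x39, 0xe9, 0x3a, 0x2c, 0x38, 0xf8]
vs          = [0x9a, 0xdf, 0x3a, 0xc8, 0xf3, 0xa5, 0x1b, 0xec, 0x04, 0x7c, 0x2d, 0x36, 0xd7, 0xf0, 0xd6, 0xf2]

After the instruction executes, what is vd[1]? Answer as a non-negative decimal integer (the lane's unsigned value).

vd[1] = 204

VLMAX = (256 × 1/2) / 8 = 16 lanes
vl ← min(13, 16) = 13
[0] add(0x1a,0x9a) = 0xb4
[1] add(0xed,0xdf) = 0xcc
[2] add(0x4c,0x3a) = 0x86
[3] add(0xba,0xc8) = 0x82
[4] add(0xdb,0xf3) = 0xce
[5] add(0x11,0xa5) = 0xb6
[6] add(0x6f,0x1b) = 0x8a
[7] add(0x32,0xec) = 0x1e
[8] add(0xac,0x04) = 0xb0
[9] add(0x1d,0x7c) = 0x99
[10] add(0x39,0x2d) = 0x66
[11] add(0xe9,0x36) = 0x1f
[12] add(0x3a,0xd7) = 0x11
[13] tail/ones = 0xff
[14] tail/ones = 0xff
[15] tail/ones = 0xff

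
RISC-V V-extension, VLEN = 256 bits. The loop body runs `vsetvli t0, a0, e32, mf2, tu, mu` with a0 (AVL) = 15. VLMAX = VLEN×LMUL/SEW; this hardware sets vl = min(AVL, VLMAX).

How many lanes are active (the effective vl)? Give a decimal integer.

vl = 4

VLMAX = (256 × 1/2) / 32 = 4 lanes
vl = min(AVL, VLMAX) = min(15, 4) = 4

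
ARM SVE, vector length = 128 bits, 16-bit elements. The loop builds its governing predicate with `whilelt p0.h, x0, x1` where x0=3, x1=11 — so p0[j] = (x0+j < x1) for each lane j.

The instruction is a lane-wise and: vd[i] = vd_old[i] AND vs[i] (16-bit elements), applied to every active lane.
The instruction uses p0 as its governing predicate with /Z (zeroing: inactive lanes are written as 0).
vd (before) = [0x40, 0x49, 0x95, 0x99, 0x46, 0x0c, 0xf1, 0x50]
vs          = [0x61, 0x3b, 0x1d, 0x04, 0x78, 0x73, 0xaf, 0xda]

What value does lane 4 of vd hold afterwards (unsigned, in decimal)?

vd[4] = 64

128-bit reg / 16-bit elem → 8 lanes
whilelt: lane j active iff 3+j < 11 → j < 8 → 8 active
lane  0: and(0x40,0x61) ⇒ 0x40
lane  1: and(0x49,0x3b) ⇒ 0x09
lane  2: and(0x95,0x1d) ⇒ 0x15
lane  3: and(0x99,0x04) ⇒ 0x00
lane  4: and(0x46,0x78) ⇒ 0x40
lane  5: and(0x0c,0x73) ⇒ 0x00
lane  6: and(0xf1,0xaf) ⇒ 0xa1
lane  7: and(0x50,0xda) ⇒ 0x50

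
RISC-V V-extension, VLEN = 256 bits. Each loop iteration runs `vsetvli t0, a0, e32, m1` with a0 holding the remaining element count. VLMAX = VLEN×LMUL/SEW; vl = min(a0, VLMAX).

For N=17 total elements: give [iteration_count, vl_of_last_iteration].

lanes per group: 256·1/32 = 8
N=17: ⌈17/8⌉ = 3 iters; last vl = 17 − 2×8 = 1

[iterations, last_vl] = [3, 1]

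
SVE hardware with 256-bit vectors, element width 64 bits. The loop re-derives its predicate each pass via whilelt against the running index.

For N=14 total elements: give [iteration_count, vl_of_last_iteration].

[iterations, last_vl] = [4, 2]

256-bit reg / 64-bit elem → 4 lanes
N=14: ⌈14/4⌉ = 4 iters; last vl = 14 − 3×4 = 2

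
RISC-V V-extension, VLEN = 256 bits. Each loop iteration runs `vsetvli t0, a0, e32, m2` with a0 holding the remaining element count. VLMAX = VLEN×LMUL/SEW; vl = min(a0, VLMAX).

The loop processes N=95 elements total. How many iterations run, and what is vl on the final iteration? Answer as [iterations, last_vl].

VLMAX = VLEN×LMUL/SEW = 256×2/32 = 16
N=95: ⌈95/16⌉ = 6 iters; last vl = 95 − 5×16 = 15

[iterations, last_vl] = [6, 15]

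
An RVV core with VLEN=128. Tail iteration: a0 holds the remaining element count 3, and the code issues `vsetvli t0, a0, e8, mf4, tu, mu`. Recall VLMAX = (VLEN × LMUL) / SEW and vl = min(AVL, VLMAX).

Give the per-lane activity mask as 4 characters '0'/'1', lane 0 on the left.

predicate = 1110

lanes per group: 128·1/4/8 = 4
vl = min(AVL, VLMAX) = min(3, 4) = 3
bits (lane 0 leftmost): 1110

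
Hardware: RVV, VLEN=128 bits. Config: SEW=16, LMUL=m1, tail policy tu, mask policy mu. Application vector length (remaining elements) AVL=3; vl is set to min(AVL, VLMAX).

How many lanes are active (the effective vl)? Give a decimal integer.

lanes per group: 128·1/16 = 8
vl = min(AVL, VLMAX) = min(3, 8) = 3

vl = 3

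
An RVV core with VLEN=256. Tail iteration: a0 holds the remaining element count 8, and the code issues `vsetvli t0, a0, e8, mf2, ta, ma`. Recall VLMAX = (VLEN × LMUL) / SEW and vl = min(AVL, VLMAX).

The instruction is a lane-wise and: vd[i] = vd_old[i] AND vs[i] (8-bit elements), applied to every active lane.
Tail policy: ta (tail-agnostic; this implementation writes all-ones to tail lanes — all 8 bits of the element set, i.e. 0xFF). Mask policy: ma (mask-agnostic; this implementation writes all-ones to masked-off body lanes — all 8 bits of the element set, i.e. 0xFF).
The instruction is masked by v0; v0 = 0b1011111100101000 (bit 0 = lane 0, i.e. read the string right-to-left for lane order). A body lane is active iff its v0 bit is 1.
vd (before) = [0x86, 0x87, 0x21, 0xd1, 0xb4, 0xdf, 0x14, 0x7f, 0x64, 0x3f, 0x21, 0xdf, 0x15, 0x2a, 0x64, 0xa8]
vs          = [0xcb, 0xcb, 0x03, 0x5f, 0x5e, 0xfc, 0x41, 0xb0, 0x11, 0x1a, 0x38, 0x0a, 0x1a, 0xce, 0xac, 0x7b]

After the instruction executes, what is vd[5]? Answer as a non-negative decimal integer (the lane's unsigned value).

VLMAX = (256 × 1/2) / 8 = 16 lanes
vl ← min(8, 16) = 8
[0] mask-off/ones = 0xff
[1] mask-off/ones = 0xff
[2] mask-off/ones = 0xff
[3] and(0xd1,0x5f) = 0x51
[4] mask-off/ones = 0xff
[5] and(0xdf,0xfc) = 0xdc
[6] mask-off/ones = 0xff
[7] mask-off/ones = 0xff
[8] tail/ones = 0xff
[9] tail/ones = 0xff
[10] tail/ones = 0xff
[11] tail/ones = 0xff
[12] tail/ones = 0xff
[13] tail/ones = 0xff
[14] tail/ones = 0xff
[15] tail/ones = 0xff

vd[5] = 220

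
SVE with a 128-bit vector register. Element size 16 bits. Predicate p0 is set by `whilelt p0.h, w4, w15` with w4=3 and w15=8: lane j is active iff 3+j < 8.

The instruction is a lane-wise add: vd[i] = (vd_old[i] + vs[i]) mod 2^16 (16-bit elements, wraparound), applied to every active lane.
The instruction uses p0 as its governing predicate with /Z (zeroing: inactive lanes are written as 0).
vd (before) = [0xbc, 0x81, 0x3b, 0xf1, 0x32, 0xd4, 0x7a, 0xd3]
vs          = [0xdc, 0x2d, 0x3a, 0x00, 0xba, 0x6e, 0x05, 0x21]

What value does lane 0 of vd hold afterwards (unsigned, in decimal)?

register lanes = 128/16 = 8
active while 3+j < 8, i.e. j ∈ [0,5) capped at 8 ⇒ 5
vd[0] add(0xbc,0xdc) -> 0x198
vd[1] add(0x81,0x2d) -> 0xae
vd[2] add(0x3b,0x3a) -> 0x75
vd[3] add(0xf1,0x00) -> 0xf1
vd[4] add(0x32,0xba) -> 0xec
vd[5] tail/zero -> 0x00
vd[6] tail/zero -> 0x00
vd[7] tail/zero -> 0x00

vd[0] = 408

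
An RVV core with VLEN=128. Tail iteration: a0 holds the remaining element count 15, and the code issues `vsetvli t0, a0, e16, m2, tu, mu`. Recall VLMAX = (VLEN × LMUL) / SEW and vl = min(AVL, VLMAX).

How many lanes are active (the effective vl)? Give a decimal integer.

vl = 15

lanes per group: 128·2/16 = 16
vl = min(AVL, VLMAX) = min(15, 16) = 15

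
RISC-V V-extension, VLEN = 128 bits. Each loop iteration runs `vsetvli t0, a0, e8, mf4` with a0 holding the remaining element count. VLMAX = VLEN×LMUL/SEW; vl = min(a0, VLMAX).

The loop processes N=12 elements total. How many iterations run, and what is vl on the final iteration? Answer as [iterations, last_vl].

VLMAX = VLEN×LMUL/SEW = 128×1/4/8 = 4
N=12: ⌈12/4⌉ = 3 iters; last vl = 12 − 2×4 = 4

[iterations, last_vl] = [3, 4]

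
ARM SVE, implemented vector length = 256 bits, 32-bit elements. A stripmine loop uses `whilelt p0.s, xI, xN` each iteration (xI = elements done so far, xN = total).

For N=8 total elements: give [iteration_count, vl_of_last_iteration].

[iterations, last_vl] = [1, 8]

256-bit reg / 32-bit elem → 8 lanes
iterations = ceil(8/8) = 1; final-pass vl = 8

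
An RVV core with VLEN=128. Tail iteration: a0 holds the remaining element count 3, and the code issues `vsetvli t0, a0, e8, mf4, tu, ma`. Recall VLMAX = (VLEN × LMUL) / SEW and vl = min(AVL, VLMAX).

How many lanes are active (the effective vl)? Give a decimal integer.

VLMAX = VLEN×LMUL/SEW = 128×1/4/8 = 4
vl ← min(3, 4) = 3

vl = 3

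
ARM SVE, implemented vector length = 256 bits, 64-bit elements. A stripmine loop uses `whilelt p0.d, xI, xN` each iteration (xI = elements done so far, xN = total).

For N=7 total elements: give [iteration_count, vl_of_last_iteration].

register lanes = 256/64 = 4
7 elements at 4/iter → 2 passes, remainder 3 on the last

[iterations, last_vl] = [2, 3]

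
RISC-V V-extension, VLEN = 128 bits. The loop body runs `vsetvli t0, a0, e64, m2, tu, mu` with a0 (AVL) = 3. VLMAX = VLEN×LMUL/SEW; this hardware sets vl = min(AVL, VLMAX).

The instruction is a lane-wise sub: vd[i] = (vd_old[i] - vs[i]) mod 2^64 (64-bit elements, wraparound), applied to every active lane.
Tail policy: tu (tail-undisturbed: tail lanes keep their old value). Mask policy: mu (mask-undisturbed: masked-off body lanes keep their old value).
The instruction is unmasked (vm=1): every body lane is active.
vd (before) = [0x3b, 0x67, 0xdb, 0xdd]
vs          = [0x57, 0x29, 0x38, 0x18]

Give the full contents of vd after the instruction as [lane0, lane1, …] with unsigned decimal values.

VLMAX = (128 × 2) / 64 = 4 lanes
vl ← min(3, 4) = 3
vd[0] sub(0x3b,0x57) -> 0xffffffffffffffe4
vd[1] sub(0x67,0x29) -> 0x3e
vd[2] sub(0xdb,0x38) -> 0xa3
vd[3] tail/keep -> 0xdd

vd = [18446744073709551588, 62, 163, 221]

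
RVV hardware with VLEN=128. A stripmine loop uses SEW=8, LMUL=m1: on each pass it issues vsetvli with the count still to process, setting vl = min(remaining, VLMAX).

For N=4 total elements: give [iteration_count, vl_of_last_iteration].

[iterations, last_vl] = [1, 4]

VLMAX = VLEN×LMUL/SEW = 128×1/8 = 16
N=4: ⌈4/16⌉ = 1 iters; last vl = 4 − 0×16 = 4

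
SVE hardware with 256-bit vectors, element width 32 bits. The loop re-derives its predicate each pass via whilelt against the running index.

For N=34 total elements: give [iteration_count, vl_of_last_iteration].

[iterations, last_vl] = [5, 2]

256-bit reg / 32-bit elem → 8 lanes
N=34: ⌈34/8⌉ = 5 iters; last vl = 34 − 4×8 = 2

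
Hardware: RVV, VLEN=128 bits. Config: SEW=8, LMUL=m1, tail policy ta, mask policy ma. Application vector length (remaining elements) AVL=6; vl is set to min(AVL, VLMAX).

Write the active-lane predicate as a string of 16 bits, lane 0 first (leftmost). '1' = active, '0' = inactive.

VLMAX = (128 × 1) / 8 = 16 lanes
AVL=6 ≤ VLMAX=16, so vl = 6
bits (lane 0 leftmost): 1111110000000000

predicate = 1111110000000000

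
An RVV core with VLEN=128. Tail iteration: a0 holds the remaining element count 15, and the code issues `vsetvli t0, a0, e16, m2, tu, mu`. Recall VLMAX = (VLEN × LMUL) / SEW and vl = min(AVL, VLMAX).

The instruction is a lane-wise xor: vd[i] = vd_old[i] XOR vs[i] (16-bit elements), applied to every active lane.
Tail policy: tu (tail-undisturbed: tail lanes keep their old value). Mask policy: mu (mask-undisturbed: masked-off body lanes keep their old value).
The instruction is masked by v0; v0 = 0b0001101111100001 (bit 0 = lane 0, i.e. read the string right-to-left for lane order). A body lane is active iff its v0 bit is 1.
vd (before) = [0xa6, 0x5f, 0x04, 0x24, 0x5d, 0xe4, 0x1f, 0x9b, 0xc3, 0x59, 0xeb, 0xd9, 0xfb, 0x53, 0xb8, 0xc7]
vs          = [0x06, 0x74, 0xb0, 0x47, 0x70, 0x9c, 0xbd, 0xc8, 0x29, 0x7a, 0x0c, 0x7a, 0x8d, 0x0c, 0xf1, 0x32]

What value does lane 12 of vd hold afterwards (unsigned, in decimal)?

vd[12] = 118

VLMAX = (128 × 2) / 16 = 16 lanes
AVL=15 ≤ VLMAX=16, so vl = 15
[0] xor(0xa6,0x06) = 0xa0
[1] mask-off/keep = 0x5f
[2] mask-off/keep = 0x04
[3] mask-off/keep = 0x24
[4] mask-off/keep = 0x5d
[5] xor(0xe4,0x9c) = 0x78
[6] xor(0x1f,0xbd) = 0xa2
[7] xor(0x9b,0xc8) = 0x53
[8] xor(0xc3,0x29) = 0xea
[9] xor(0x59,0x7a) = 0x23
[10] mask-off/keep = 0xeb
[11] xor(0xd9,0x7a) = 0xa3
[12] xor(0xfb,0x8d) = 0x76
[13] mask-off/keep = 0x53
[14] mask-off/keep = 0xb8
[15] tail/keep = 0xc7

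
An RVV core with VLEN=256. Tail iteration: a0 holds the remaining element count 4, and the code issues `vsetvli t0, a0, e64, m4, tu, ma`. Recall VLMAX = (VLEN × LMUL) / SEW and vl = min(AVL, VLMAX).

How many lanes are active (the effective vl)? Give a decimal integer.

vl = 4

VLMAX = VLEN×LMUL/SEW = 256×4/64 = 16
vl = min(AVL, VLMAX) = min(4, 16) = 4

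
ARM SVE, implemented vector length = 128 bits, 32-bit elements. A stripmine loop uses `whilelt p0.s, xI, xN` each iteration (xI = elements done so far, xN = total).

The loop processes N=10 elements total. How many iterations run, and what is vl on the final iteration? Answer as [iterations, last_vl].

[iterations, last_vl] = [3, 2]

128-bit reg / 32-bit elem → 4 lanes
iterations = ceil(10/4) = 3; final-pass vl = 2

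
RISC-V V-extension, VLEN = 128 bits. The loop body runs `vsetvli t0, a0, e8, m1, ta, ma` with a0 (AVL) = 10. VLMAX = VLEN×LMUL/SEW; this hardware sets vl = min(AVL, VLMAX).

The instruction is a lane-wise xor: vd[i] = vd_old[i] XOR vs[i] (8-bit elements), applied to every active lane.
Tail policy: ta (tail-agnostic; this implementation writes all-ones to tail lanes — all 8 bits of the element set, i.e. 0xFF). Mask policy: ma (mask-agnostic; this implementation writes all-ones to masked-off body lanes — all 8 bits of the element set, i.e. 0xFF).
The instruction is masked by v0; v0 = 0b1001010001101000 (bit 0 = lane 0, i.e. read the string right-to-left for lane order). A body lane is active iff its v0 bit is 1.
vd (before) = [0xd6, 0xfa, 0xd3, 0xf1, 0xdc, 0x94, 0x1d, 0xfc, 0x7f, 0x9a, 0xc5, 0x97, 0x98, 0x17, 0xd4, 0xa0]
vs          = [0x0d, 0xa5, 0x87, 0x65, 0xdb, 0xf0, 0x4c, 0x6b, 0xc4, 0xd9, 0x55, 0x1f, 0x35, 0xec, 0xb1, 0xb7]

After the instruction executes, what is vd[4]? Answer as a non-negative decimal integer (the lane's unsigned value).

vd[4] = 255

VLMAX = VLEN×LMUL/SEW = 128×1/8 = 16
vl = min(AVL, VLMAX) = min(10, 16) = 10
[0] mask-off/ones = 0xff
[1] mask-off/ones = 0xff
[2] mask-off/ones = 0xff
[3] xor(0xf1,0x65) = 0x94
[4] mask-off/ones = 0xff
[5] xor(0x94,0xf0) = 0x64
[6] xor(0x1d,0x4c) = 0x51
[7] mask-off/ones = 0xff
[8] mask-off/ones = 0xff
[9] mask-off/ones = 0xff
[10] tail/ones = 0xff
[11] tail/ones = 0xff
[12] tail/ones = 0xff
[13] tail/ones = 0xff
[14] tail/ones = 0xff
[15] tail/ones = 0xff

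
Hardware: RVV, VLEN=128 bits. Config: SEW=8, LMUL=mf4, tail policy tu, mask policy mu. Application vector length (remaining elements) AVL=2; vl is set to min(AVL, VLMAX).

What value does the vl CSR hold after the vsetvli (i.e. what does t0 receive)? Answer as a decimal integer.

VLMAX = (128 × 1/4) / 8 = 4 lanes
vl = min(AVL, VLMAX) = min(2, 4) = 2

vl = 2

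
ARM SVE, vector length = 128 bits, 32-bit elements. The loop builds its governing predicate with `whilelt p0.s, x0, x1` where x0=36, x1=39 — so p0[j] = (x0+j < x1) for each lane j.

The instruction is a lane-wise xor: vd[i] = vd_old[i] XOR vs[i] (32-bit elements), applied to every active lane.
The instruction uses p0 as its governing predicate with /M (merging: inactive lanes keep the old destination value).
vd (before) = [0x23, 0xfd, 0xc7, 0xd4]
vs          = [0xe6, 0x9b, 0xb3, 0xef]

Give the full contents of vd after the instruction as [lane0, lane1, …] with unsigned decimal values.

vd = [197, 102, 116, 212]

lane count: 128 div 32 = 4
p0[j] = (36+j < 39); true for j=0..2 → 3 lanes set
[0] xor(0x23,0xe6) = 0xc5
[1] xor(0xfd,0x9b) = 0x66
[2] xor(0xc7,0xb3) = 0x74
[3] tail/keep = 0xd4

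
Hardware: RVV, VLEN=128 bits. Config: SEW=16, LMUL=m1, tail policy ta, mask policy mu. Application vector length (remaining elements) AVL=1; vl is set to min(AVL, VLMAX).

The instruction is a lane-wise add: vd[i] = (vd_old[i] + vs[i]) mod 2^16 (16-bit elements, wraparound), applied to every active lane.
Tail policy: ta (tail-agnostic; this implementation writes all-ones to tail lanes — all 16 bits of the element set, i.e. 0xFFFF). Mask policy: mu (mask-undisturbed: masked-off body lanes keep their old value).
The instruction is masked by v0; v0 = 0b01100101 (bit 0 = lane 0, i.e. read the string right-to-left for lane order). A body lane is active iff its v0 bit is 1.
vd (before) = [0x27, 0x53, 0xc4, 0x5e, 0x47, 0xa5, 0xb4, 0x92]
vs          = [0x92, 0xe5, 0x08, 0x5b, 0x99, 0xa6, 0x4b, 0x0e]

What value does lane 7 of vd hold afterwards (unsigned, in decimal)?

vd[7] = 65535

VLMAX = (128 × 1) / 16 = 8 lanes
vl = min(AVL, VLMAX) = min(1, 8) = 1
  i=0: add(0x27,0x92) → 185
  i=1: tail/ones → 65535
  i=2: tail/ones → 65535
  i=3: tail/ones → 65535
  i=4: tail/ones → 65535
  i=5: tail/ones → 65535
  i=6: tail/ones → 65535
  i=7: tail/ones → 65535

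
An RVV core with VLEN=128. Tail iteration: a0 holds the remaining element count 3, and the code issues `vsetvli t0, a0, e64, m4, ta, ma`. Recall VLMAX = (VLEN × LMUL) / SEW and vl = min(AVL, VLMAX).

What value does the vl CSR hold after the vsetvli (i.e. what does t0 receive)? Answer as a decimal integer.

vl = 3

VLMAX = (128 × 4) / 64 = 8 lanes
AVL=3 ≤ VLMAX=8, so vl = 3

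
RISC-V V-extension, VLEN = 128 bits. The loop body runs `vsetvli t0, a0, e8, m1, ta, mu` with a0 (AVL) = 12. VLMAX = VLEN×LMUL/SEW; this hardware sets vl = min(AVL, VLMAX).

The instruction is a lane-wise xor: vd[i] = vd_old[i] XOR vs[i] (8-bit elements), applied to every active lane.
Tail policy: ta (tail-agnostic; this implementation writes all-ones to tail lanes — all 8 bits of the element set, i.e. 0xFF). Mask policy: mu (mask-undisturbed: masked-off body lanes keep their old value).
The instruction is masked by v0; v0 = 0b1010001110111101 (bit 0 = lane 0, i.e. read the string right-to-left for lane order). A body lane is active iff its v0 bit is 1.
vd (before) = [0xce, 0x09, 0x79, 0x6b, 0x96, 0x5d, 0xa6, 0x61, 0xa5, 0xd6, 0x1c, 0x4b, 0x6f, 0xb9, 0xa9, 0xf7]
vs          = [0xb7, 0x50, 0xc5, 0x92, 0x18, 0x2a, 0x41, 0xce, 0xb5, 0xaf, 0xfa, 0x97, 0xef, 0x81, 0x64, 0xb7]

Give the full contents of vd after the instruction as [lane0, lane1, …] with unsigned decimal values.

vd = [121, 9, 188, 249, 142, 119, 166, 175, 16, 121, 28, 75, 255, 255, 255, 255]

lanes per group: 128·1/8 = 16
vl = min(AVL, VLMAX) = min(12, 16) = 12
vd[0] xor(0xce,0xb7) -> 0x79
vd[1] mask-off/keep -> 0x09
vd[2] xor(0x79,0xc5) -> 0xbc
vd[3] xor(0x6b,0x92) -> 0xf9
vd[4] xor(0x96,0x18) -> 0x8e
vd[5] xor(0x5d,0x2a) -> 0x77
vd[6] mask-off/keep -> 0xa6
vd[7] xor(0x61,0xce) -> 0xaf
vd[8] xor(0xa5,0xb5) -> 0x10
vd[9] xor(0xd6,0xaf) -> 0x79
vd[10] mask-off/keep -> 0x1c
vd[11] mask-off/keep -> 0x4b
vd[12] tail/ones -> 0xff
vd[13] tail/ones -> 0xff
vd[14] tail/ones -> 0xff
vd[15] tail/ones -> 0xff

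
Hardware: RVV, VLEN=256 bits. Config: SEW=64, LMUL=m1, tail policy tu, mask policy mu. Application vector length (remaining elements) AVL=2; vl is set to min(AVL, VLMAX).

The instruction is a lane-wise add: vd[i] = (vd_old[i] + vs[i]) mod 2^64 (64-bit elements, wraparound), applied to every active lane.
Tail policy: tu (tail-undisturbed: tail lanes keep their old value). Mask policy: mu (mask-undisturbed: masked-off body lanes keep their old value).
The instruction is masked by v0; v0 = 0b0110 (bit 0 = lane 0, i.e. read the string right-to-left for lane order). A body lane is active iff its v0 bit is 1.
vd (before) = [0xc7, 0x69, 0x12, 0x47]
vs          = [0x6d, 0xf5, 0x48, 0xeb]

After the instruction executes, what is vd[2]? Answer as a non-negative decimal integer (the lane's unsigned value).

VLMAX = VLEN×LMUL/SEW = 256×1/64 = 4
AVL=2 ≤ VLMAX=4, so vl = 2
vd[0] mask-off/keep -> 0xc7
vd[1] add(0x69,0xf5) -> 0x15e
vd[2] tail/keep -> 0x12
vd[3] tail/keep -> 0x47

vd[2] = 18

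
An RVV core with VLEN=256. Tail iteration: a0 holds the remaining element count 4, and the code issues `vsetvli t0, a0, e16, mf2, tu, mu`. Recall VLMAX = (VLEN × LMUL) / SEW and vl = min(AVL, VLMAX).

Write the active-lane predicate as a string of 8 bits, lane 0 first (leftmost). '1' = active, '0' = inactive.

predicate = 11110000

VLMAX = VLEN×LMUL/SEW = 256×1/2/16 = 8
AVL=4 ≤ VLMAX=8, so vl = 4
bits (lane 0 leftmost): 11110000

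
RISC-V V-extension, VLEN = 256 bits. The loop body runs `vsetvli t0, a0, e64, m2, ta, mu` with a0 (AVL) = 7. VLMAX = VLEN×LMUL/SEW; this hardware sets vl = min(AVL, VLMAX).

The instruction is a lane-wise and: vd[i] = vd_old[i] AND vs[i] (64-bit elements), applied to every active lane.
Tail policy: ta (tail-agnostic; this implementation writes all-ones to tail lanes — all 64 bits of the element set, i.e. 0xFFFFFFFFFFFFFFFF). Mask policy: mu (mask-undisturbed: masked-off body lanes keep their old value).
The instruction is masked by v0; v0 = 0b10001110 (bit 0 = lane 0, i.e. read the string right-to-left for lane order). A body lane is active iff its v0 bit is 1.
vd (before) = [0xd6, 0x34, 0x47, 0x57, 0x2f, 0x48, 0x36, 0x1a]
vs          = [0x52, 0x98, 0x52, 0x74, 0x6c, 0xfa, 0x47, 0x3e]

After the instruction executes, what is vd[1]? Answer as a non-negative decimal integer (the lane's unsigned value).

lanes per group: 256·2/64 = 8
AVL=7 ≤ VLMAX=8, so vl = 7
  i=0: mask-off/keep → 214
  i=1: and(0x34,0x98) → 16
  i=2: and(0x47,0x52) → 66
  i=3: and(0x57,0x74) → 84
  i=4: mask-off/keep → 47
  i=5: mask-off/keep → 72
  i=6: mask-off/keep → 54
  i=7: tail/ones → 18446744073709551615

vd[1] = 16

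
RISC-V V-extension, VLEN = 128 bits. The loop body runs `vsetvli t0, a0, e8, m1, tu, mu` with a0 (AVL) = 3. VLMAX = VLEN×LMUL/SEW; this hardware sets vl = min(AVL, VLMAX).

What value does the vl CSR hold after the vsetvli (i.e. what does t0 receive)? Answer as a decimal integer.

VLMAX = (128 × 1) / 8 = 16 lanes
AVL=3 ≤ VLMAX=16, so vl = 3

vl = 3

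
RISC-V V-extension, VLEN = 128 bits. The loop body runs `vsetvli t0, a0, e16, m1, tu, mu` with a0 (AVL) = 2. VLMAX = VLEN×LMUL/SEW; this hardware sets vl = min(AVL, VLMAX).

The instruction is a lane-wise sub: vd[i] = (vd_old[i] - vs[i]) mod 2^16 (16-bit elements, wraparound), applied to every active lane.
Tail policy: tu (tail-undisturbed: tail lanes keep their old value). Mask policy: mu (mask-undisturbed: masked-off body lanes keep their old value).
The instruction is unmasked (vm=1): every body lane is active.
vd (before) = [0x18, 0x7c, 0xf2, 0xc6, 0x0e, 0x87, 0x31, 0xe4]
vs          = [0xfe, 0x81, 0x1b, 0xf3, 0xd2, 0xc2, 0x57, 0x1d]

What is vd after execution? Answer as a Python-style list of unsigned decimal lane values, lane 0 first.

VLMAX = VLEN×LMUL/SEW = 128×1/16 = 8
vl ← min(2, 8) = 2
lane  0: sub(0x18,0xfe) ⇒ 0xff1a
lane  1: sub(0x7c,0x81) ⇒ 0xfffb
lane  2: tail/keep ⇒ 0xf2
lane  3: tail/keep ⇒ 0xc6
lane  4: tail/keep ⇒ 0x0e
lane  5: tail/keep ⇒ 0x87
lane  6: tail/keep ⇒ 0x31
lane  7: tail/keep ⇒ 0xe4

vd = [65306, 65531, 242, 198, 14, 135, 49, 228]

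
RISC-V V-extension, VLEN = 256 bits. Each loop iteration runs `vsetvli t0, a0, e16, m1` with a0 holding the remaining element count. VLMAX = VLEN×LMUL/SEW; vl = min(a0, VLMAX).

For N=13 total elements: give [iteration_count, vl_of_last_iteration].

[iterations, last_vl] = [1, 13]

VLMAX = VLEN×LMUL/SEW = 256×1/16 = 16
13 elements at 16/iter → 1 passes, remainder 13 on the last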